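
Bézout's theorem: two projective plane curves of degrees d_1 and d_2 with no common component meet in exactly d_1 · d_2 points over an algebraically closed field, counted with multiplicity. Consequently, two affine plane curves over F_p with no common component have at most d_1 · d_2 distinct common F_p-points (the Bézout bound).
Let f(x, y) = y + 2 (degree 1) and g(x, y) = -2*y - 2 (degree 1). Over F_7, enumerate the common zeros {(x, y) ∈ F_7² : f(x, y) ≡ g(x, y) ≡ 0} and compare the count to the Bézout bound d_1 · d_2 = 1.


Common zeros: ∅; count = 0; Bézout bound = 1.

deg(f) = 1, deg(g) = 1, so Bézout bound = 1.
Scan x ∈ F_7. For each x, list the y ∈ F_7 with f(x, y) ≡ 0 and those with g(x, y) ≡ 0 (mod 7); the common zeros in that column are the intersection.
  x = 0: f ≡ 0 at y ∈ {5}; g ≡ 0 at y ∈ {6}; common: ∅.
  x = 1: f ≡ 0 at y ∈ {5}; g ≡ 0 at y ∈ {6}; common: ∅.
  x = 2: f ≡ 0 at y ∈ {5}; g ≡ 0 at y ∈ {6}; common: ∅.
  x = 3: f ≡ 0 at y ∈ {5}; g ≡ 0 at y ∈ {6}; common: ∅.
  x = 4: f ≡ 0 at y ∈ {5}; g ≡ 0 at y ∈ {6}; common: ∅.
  x = 5: f ≡ 0 at y ∈ {5}; g ≡ 0 at y ∈ {6}; common: ∅.
  x = 6: f ≡ 0 at y ∈ {5}; g ≡ 0 at y ∈ {6}; common: ∅.
Collecting: common zeros = ∅, so the count is 0.
Comparison with the Bézout bound: 0 ≤ 1 = deg(f)·deg(g), as expected for curves with no common component (the affine F_7-count falls short of the bound because intersections may lie at infinity, over extension fields, or carry multiplicity).


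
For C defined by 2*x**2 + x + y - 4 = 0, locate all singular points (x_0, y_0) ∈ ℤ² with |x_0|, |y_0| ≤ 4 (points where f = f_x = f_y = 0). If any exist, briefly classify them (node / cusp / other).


No singular points in the scanned grid; C is smooth there.

Compute partial derivatives:
  f_x = 4*x + 1.
  f_y = 1.
f_y = 1 is a nonzero constant, so f_y never vanishes: no point (x, y) can satisfy f = f_x = f_y = 0. In particular no (x, y) ∈ {−4, ..., 4}² is singular; the curve is smooth.


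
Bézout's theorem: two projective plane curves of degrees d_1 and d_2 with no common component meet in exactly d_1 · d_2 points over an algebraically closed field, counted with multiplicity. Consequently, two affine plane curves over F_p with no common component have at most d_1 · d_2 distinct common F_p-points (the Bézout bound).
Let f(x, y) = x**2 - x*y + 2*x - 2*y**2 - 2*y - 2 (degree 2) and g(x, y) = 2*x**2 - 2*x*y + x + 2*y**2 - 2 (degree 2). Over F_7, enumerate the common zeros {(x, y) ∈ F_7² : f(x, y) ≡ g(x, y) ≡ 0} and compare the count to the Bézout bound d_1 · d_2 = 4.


Common zeros: {(4, 1), (4, 3)}; count = 2; Bézout bound = 4.

deg(f) = 2, deg(g) = 2, so Bézout bound = 4.
Scan x ∈ F_7. For each x, list the y ∈ F_7 with f(x, y) ≡ 0 and those with g(x, y) ≡ 0 (mod 7); the common zeros in that column are the intersection.
  x = 0: f ≡ 0 at y ∈ {2, 4}; g ≡ 0 at y ∈ {1, 6}; common: ∅.
  x = 1: f ≡ 0 at y ∈ ∅; g ≡ 0 at y ∈ ∅; common: ∅.
  x = 2: f ≡ 0 at y ∈ {1, 4}; g ≡ 0 at y ∈ {3, 6}; common: ∅.
  x = 3: f ≡ 0 at y ∈ ∅; g ≡ 0 at y ∈ ∅; common: ∅.
  x = 4: f ≡ 0 at y ∈ {1, 3}; g ≡ 0 at y ∈ {1, 3}; common: {1, 3}.
  x = 5: f ≡ 0 at y ∈ ∅; g ≡ 0 at y ∈ ∅; common: ∅.
  x = 6: f ≡ 0 at y ∈ ∅; g ≡ 0 at y ∈ ∅; common: ∅.
Collecting: common zeros = {(4, 1), (4, 3)}, so the count is 2.
Comparison with the Bézout bound: 2 ≤ 4 = deg(f)·deg(g), as expected for curves with no common component (the affine F_7-count falls short of the bound because intersections may lie at infinity, over extension fields, or carry multiplicity).


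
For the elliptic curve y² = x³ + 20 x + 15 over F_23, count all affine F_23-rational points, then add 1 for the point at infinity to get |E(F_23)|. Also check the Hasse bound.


Affine points = {(1, 6), (1, 17), (6, 11), (6, 12), (9, 2), (9, 21), (11, 5), (11, 18), (14, 7), (14, 16), (17, 1), (17, 22), (19, 3), (19, 20), (21, 6), (21, 17)}; affine count = 16; |E(F_23)| = 17.

Discriminant check: Δ ∝ 4a³ + 27b² = 4·20³ + 27·15² = 4·8000 + 27·225 ≡ 10 (mod 23). Nonzero ⇒ E is nonsingular.
For each x ∈ F_23, compute rhs = x³ + 20·x + 15 mod 23, then count y ∈ F_23 with y² ≡ rhs.
  x = 0: rhs = 15, matching y values: none (0 points).
  x = 1: rhs = 13, matching y values: 6, 17 (2 points).
  x = 2: rhs = 17, matching y values: none (0 points).
  x = 3: rhs = 10, matching y values: none (0 points).
  x = 4: rhs = 21, matching y values: none (0 points).
  x = 5: rhs = 10, matching y values: none (0 points).
  x = 6: rhs = 6, matching y values: 11, 12 (2 points).
  x = 7: rhs = 15, matching y values: none (0 points).
  x = 8: rhs = 20, matching y values: none (0 points).
  x = 9: rhs = 4, matching y values: 2, 21 (2 points).
  x = 10: rhs = 19, matching y values: none (0 points).
  x = 11: rhs = 2, matching y values: 5, 18 (2 points).
  x = 12: rhs = 5, matching y values: none (0 points).
  x = 13: rhs = 11, matching y values: none (0 points).
  x = 14: rhs = 3, matching y values: 7, 16 (2 points).
  x = 15: rhs = 10, matching y values: none (0 points).
  x = 16: rhs = 15, matching y values: none (0 points).
  x = 17: rhs = 1, matching y values: 1, 22 (2 points).
  x = 18: rhs = 20, matching y values: none (0 points).
  x = 19: rhs = 9, matching y values: 3, 20 (2 points).
  x = 20: rhs = 20, matching y values: none (0 points).
  x = 21: rhs = 13, matching y values: 6, 17 (2 points).
  x = 22: rhs = 17, matching y values: none (0 points).
Total affine count: 16.
Full point count |E(F_23)| = 16 + 1 = 17.
Hasse bound: |17 − (23+1)| = |-7| = 7 ≤ 2√23 ≈ 9.5917 ✓.


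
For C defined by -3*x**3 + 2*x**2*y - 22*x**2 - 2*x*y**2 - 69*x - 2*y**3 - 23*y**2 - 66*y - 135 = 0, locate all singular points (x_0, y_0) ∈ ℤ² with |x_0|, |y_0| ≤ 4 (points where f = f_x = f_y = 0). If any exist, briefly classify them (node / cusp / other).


Singular points: {(-3, -3)}; classification: node.

Compute partial derivatives:
  f_x = -9*x**2 + 4*x*y - 44*x - 2*y**2 - 69.
  f_y = 2*x**2 - 4*x*y - 6*y**2 - 46*y - 66.
Scan x_0 ∈ {−4, ..., 4}. For each x_0, f_y(x_0, y) is a polynomial in y; find its integer roots y ∈ {−4, ..., 4}, then test f_x and f at those candidates.
  x = -4: f_y(-4, y) = -6*y**2 - 30*y - 34; no integer root y with |y| ≤ 4.
  x = -3: f_y(-3, y) = -6*y**2 - 34*y - 48; vanishes at y ∈ {-3}. (-3, -3): f_x = 0, f = 0 — SINGULAR.
  x = -2: f_y(-2, y) = -6*y**2 - 38*y - 58; no integer root y with |y| ≤ 4.
  x = -1: f_y(-1, y) = -6*y**2 - 42*y - 64; no integer root y with |y| ≤ 4.
  x = 0: f_y(0, y) = -6*y**2 - 46*y - 66; no integer root y with |y| ≤ 4.
  x = 1: f_y(1, y) = -6*y**2 - 50*y - 64; no integer root y with |y| ≤ 4.
  x = 2: f_y(2, y) = -6*y**2 - 54*y - 58; no integer root y with |y| ≤ 4.
  x = 3: f_y(3, y) = -6*y**2 - 58*y - 48; no integer root y with |y| ≤ 4.
  x = 4: f_y(4, y) = -6*y**2 - 62*y - 34; no integer root y with |y| ≤ 4.
Only singular point on the grid: (-3, -3).
Classify: substitute x = -3 + u, y = -3 + v and expand: f = -3*u**3 + 2*u**2*v - u**2 - 2*u*v**2 - 2*v**3 + v**2.
No constant or linear terms (consistent with a singular point). Quadratic part: -u**2 + v**2. Cubic part: -3*u**3 + 2*u**2*v - 2*u*v**2 - 2*v**3.
The quadratic part v**2 - u**2 = (v − u)(v + u) splits into two distinct linear factors, so there are two distinct tangent lines y − -3 = ±(x − -3) — this is a node (ordinary double point).
Classification: node.


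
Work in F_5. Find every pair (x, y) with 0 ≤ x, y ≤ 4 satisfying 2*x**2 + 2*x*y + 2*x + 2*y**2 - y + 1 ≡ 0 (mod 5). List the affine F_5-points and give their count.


Affine F_5-points: {(1, 0), (1, 2), (2, 3), (3, 0), (4, 1), (4, 3)}; count = 6.

For each of the 25 pairs (x, y) ∈ F_5², evaluate f(x, y) mod 5. Record the zeros.
  x = 0: [0↦1, 1↦2, 2↦2, 3↦1, 4↦4]  zeros at y ∈ ∅
  x = 1: [0↦0, 1↦3, 2↦0, 3↦1, 4↦1]  zeros at y ∈ {0, 2}
  x = 2: [0↦3, 1↦3, 2↦2, 3↦0, 4↦2]  zeros at y ∈ {3}
  x = 3: [0↦0, 1↦2, 2↦3, 3↦3, 4↦2]  zeros at y ∈ {0}
  x = 4: [0↦1, 1↦0, 2↦3, 3↦0, 4↦1]  zeros at y ∈ {1, 3}
Collecting zeros: affine points = {(1, 0), (1, 2), (2, 3), (3, 0), (4, 1), (4, 3)}.
Total count |C(F_5)_aff| = 6.


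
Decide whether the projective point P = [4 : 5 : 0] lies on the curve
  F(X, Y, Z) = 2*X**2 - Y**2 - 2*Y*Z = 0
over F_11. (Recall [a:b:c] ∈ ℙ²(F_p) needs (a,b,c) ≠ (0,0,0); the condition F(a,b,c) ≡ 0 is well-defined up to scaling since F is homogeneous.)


F(4,5,0) ≡ 7 (mod 11); P is NOT on the curve.

Evaluate F(4, 5, 0) term-by-term (mod 11).
  2*X**2 ↦ 2·16·1·1 = 32
  -Y**2 ↦ -1·1·25·1 = -25
  -2*Y*Z ↦ -2·1·5·0 = 0
Sum: F(4, 5, 0) = (32) + (-25) + (0) = 7.
Reducing mod 11: 7 ≡ 7 (mod 11).
Since F(a, b, c) ≡ 7 ≠ 0 (mod 11), P does NOT lie on the curve.


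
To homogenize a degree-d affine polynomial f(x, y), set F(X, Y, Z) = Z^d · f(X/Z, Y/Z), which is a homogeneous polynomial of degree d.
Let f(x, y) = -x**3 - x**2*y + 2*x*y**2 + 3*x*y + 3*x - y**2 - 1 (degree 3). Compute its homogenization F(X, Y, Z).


F(X, Y, Z) = -X**3 - X**2*Y + 2*X*Y**2 + 3*X*Y*Z + 3*X*Z**2 - Y**2*Z - Z**3

deg(f) = 3.
Substitute x = X/Z, y = Y/Z into f, then multiply by Z^3.
  monomial -1·x^3·y^0 ↦ -1·X^3·Y^0·Z^0.
  monomial -1·x^2·y^1 ↦ -1·X^2·Y^1·Z^0.
  monomial 2·x^1·y^2 ↦ 2·X^1·Y^2·Z^0.
  monomial 3·x^1·y^1 ↦ 3·X^1·Y^1·Z^1.
  monomial 3·x^1·y^0 ↦ 3·X^1·Y^0·Z^2.
  monomial -1·x^0·y^2 ↦ -1·X^0·Y^2·Z^1.
  monomial -1·x^0·y^0 ↦ -1·X^0·Y^0·Z^3.
Collecting: F(X, Y, Z) = -X**3 - X**2*Y + 2*X*Y**2 + 3*X*Y*Z + 3*X*Z**2 - Y**2*Z - Z**3.


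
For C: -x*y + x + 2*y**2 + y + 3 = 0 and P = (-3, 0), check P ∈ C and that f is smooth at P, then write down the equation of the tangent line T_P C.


Tangent line at P: x + 4*y + 3 = 0.

Step 1: f(-3, 0) = 0, so P lies on C.
Step 2: partial derivatives
  f_x(x, y) = 1 - y, f_y(x, y) = -x + 4*y + 1.
  f_x(P) = 1, f_y(P) = 4 (gradient nonzero, so P is smooth).
Step 3: tangent line at P: 1·(x − -3) + 4·(y − 0) = 0.
Expanding: x + 4*y + 3 = 0.


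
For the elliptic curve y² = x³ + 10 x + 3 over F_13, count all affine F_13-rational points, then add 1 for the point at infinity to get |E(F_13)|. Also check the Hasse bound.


Affine points = {(0, 4), (0, 9), (1, 1), (1, 12), (4, 4), (4, 9), (5, 3), (5, 10), (7, 0), (8, 6), (8, 7), (9, 4), (9, 9), (11, 1), (11, 12)}; affine count = 15; |E(F_13)| = 16.

Discriminant check: Δ ∝ 4a³ + 27b² = 4·10³ + 27·3² = 4·1000 + 27·9 ≡ 5 (mod 13). Nonzero ⇒ E is nonsingular.
For each x ∈ F_13, compute rhs = x³ + 10·x + 3 mod 13, then count y ∈ F_13 with y² ≡ rhs.
  x = 0: rhs = 3, matching y values: 4, 9 (2 points).
  x = 1: rhs = 1, matching y values: 1, 12 (2 points).
  x = 2: rhs = 5, matching y values: none (0 points).
  x = 3: rhs = 8, matching y values: none (0 points).
  x = 4: rhs = 3, matching y values: 4, 9 (2 points).
  x = 5: rhs = 9, matching y values: 3, 10 (2 points).
  x = 6: rhs = 6, matching y values: none (0 points).
  x = 7: rhs = 0, matching y values: 0 (1 points).
  x = 8: rhs = 10, matching y values: 6, 7 (2 points).
  x = 9: rhs = 3, matching y values: 4, 9 (2 points).
  x = 10: rhs = 11, matching y values: none (0 points).
  x = 11: rhs = 1, matching y values: 1, 12 (2 points).
  x = 12: rhs = 5, matching y values: none (0 points).
Total affine count: 15.
Full point count |E(F_13)| = 15 + 1 = 16.
Hasse bound: |16 − (13+1)| = |2| = 2 ≤ 2√13 ≈ 7.2111 ✓.


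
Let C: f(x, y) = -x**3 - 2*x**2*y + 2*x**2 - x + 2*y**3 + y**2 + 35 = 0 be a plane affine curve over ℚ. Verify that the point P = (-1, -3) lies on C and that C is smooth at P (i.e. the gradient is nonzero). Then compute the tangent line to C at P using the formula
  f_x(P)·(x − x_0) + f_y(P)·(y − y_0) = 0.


Tangent line at P: -20*x + 46*y + 118 = 0.

Step 1: f(-1, -3) = 0, so P lies on C.
Step 2: partial derivatives
  f_x(x, y) = -3*x**2 - 4*x*y + 4*x - 1, f_y(x, y) = -2*x**2 + 6*y**2 + 2*y.
  f_x(P) = -20, f_y(P) = 46 (gradient nonzero, so P is smooth).
Step 3: tangent line at P: -20·(x − -1) + 46·(y − -3) = 0.
Expanding: -20*x + 46*y + 118 = 0.


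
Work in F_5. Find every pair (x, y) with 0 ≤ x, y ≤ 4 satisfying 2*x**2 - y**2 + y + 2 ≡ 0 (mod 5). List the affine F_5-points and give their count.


Affine F_5-points: {(0, 2), (0, 4), (2, 0), (2, 1), (3, 0), (3, 1)}; count = 6.

For each of the 25 pairs (x, y) ∈ F_5², evaluate f(x, y) mod 5. Record the zeros.
  x = 0: [0↦2, 1↦2, 2↦0, 3↦1, 4↦0]  zeros at y ∈ {2, 4}
  x = 1: [0↦4, 1↦4, 2↦2, 3↦3, 4↦2]  zeros at y ∈ ∅
  x = 2: [0↦0, 1↦0, 2↦3, 3↦4, 4↦3]  zeros at y ∈ {0, 1}
  x = 3: [0↦0, 1↦0, 2↦3, 3↦4, 4↦3]  zeros at y ∈ {0, 1}
  x = 4: [0↦4, 1↦4, 2↦2, 3↦3, 4↦2]  zeros at y ∈ ∅
Collecting zeros: affine points = {(0, 2), (0, 4), (2, 0), (2, 1), (3, 0), (3, 1)}.
Total count |C(F_5)_aff| = 6.


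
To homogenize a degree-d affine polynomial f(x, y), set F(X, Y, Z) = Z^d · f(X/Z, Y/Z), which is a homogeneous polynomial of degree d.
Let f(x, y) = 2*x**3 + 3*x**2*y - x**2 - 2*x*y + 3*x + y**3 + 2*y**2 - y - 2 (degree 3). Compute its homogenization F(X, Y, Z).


F(X, Y, Z) = 2*X**3 + 3*X**2*Y - X**2*Z - 2*X*Y*Z + 3*X*Z**2 + Y**3 + 2*Y**2*Z - Y*Z**2 - 2*Z**3

deg(f) = 3.
Substitute x = X/Z, y = Y/Z into f, then multiply by Z^3.
  monomial 2·x^3·y^0 ↦ 2·X^3·Y^0·Z^0.
  monomial 3·x^2·y^1 ↦ 3·X^2·Y^1·Z^0.
  monomial -1·x^2·y^0 ↦ -1·X^2·Y^0·Z^1.
  monomial -2·x^1·y^1 ↦ -2·X^1·Y^1·Z^1.
  monomial 3·x^1·y^0 ↦ 3·X^1·Y^0·Z^2.
  monomial 1·x^0·y^3 ↦ 1·X^0·Y^3·Z^0.
  monomial 2·x^0·y^2 ↦ 2·X^0·Y^2·Z^1.
  monomial -1·x^0·y^1 ↦ -1·X^0·Y^1·Z^2.
  monomial -2·x^0·y^0 ↦ -2·X^0·Y^0·Z^3.
Collecting: F(X, Y, Z) = 2*X**3 + 3*X**2*Y - X**2*Z - 2*X*Y*Z + 3*X*Z**2 + Y**3 + 2*Y**2*Z - Y*Z**2 - 2*Z**3.


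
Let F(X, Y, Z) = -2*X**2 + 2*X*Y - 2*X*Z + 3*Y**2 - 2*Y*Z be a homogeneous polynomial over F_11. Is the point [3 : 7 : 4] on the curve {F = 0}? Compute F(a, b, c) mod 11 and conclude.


F(3,7,4) ≡ 3 (mod 11); P is NOT on the curve.

Evaluate F(3, 7, 4) term-by-term (mod 11).
  -2*X**2 ↦ -2·9·1·1 = -18
  2*X*Y ↦ 2·3·7·1 = 42
  -2*X*Z ↦ -2·3·1·4 = -24
  3*Y**2 ↦ 3·1·49·1 = 147
  -2*Y*Z ↦ -2·1·7·4 = -56
Sum: F(3, 7, 4) = (-18) + (42) + (-24) + (147) + (-56) = 91.
Reducing mod 11: 91 ≡ 3 (mod 11).
Since F(a, b, c) ≡ 3 ≠ 0 (mod 11), P does NOT lie on the curve.


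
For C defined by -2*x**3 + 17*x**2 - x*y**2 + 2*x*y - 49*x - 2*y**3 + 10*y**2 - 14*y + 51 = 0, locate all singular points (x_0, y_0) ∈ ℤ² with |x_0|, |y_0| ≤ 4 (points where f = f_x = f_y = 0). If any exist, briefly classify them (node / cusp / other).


Singular points: {(3, 1)}; classification: node.

Compute partial derivatives:
  f_x = -6*x**2 + 34*x - y**2 + 2*y - 49.
  f_y = -2*x*y + 2*x - 6*y**2 + 20*y - 14.
Scan x_0 ∈ {−4, ..., 4}. For each x_0, f_y(x_0, y) is a polynomial in y; find its integer roots y ∈ {−4, ..., 4}, then test f_x and f at those candidates.
  x = -4: f_y(-4, y) = -6*y**2 + 28*y - 22; vanishes at y ∈ {1}. (-4, 1): f_x = -280 ≠ 0.
  x = -3: f_y(-3, y) = -6*y**2 + 26*y - 20; vanishes at y ∈ {1}. (-3, 1): f_x = -204 ≠ 0.
  x = -2: f_y(-2, y) = -6*y**2 + 24*y - 18; vanishes at y ∈ {1, 3}. (-2, 1): f_x = -140 ≠ 0; (-2, 3): f_x = -144 ≠ 0.
  x = -1: f_y(-1, y) = -6*y**2 + 22*y - 16; vanishes at y ∈ {1}. (-1, 1): f_x = -88 ≠ 0.
  x = 0: f_y(0, y) = -6*y**2 + 20*y - 14; vanishes at y ∈ {1}. (0, 1): f_x = -48 ≠ 0.
  x = 1: f_y(1, y) = -6*y**2 + 18*y - 12; vanishes at y ∈ {1, 2}. (1, 1): f_x = -20 ≠ 0; (1, 2): f_x = -21 ≠ 0.
  x = 2: f_y(2, y) = -6*y**2 + 16*y - 10; vanishes at y ∈ {1}. (2, 1): f_x = -4 ≠ 0.
  x = 3: f_y(3, y) = -6*y**2 + 14*y - 8; vanishes at y ∈ {1}. (3, 1): f_x = 0, f = 0 — SINGULAR.
  x = 4: f_y(4, y) = -6*y**2 + 12*y - 6; vanishes at y ∈ {1}. (4, 1): f_x = -8 ≠ 0.
Only singular point on the grid: (3, 1).
Classify: substitute x = 3 + u, y = 1 + v and expand: f = -2*u**3 - u**2 - u*v**2 - 2*v**3 + v**2.
No constant or linear terms (consistent with a singular point). Quadratic part: -u**2 + v**2. Cubic part: -2*u**3 - u*v**2 - 2*v**3.
The quadratic part v**2 - u**2 = (v − u)(v + u) splits into two distinct linear factors, so there are two distinct tangent lines y − 1 = ±(x − 3) — this is a node (ordinary double point).
Classification: node.


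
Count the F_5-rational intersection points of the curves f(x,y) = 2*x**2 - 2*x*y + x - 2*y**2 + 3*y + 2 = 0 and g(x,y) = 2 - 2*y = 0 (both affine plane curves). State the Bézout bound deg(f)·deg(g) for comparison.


Common zeros: ∅; count = 0; Bézout bound = 2.

deg(f) = 2, deg(g) = 1, so Bézout bound = 2.
Scan x ∈ F_5. For each x, list the y ∈ F_5 with f(x, y) ≡ 0 and those with g(x, y) ≡ 0 (mod 5); the common zeros in that column are the intersection.
  x = 0: f ≡ 0 at y ∈ {2}; g ≡ 0 at y ∈ {1}; common: ∅.
  x = 1: f ≡ 0 at y ∈ {0, 3}; g ≡ 0 at y ∈ {1}; common: ∅.
  x = 2: f ≡ 0 at y ∈ ∅; g ≡ 0 at y ∈ {1}; common: ∅.
  x = 3: f ≡ 0 at y ∈ ∅; g ≡ 0 at y ∈ {1}; common: ∅.
  x = 4: f ≡ 0 at y ∈ {2, 3}; g ≡ 0 at y ∈ {1}; common: ∅.
Collecting: common zeros = ∅, so the count is 0.
Comparison with the Bézout bound: 0 ≤ 2 = deg(f)·deg(g), as expected for curves with no common component (the affine F_5-count falls short of the bound because intersections may lie at infinity, over extension fields, or carry multiplicity).


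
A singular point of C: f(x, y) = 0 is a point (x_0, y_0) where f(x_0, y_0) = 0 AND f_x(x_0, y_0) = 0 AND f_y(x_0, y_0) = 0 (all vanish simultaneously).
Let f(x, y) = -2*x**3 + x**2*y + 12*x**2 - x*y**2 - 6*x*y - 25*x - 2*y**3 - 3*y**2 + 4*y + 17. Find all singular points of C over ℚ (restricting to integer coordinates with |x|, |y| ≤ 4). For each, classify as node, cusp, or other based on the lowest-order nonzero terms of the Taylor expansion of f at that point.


Singular points: {(2, -1)}; classification: node.

Compute partial derivatives:
  f_x = -6*x**2 + 2*x*y + 24*x - y**2 - 6*y - 25.
  f_y = x**2 - 2*x*y - 6*x - 6*y**2 - 6*y + 4.
Scan x_0 ∈ {−4, ..., 4}. For each x_0, f_y(x_0, y) is a polynomial in y; find its integer roots y ∈ {−4, ..., 4}, then test f_x and f at those candidates.
  x = -4: f_y(-4, y) = -6*y**2 + 2*y + 44; no integer root y with |y| ≤ 4.
  x = -3: f_y(-3, y) = 31 - 6*y**2; no integer root y with |y| ≤ 4.
  x = -2: f_y(-2, y) = -6*y**2 - 2*y + 20; vanishes at y ∈ {-2}. (-2, -2): f_x = -81 ≠ 0.
  x = -1: f_y(-1, y) = -6*y**2 - 4*y + 11; no integer root y with |y| ≤ 4.
  x = 0: f_y(0, y) = -6*y**2 - 6*y + 4; no integer root y with |y| ≤ 4.
  x = 1: f_y(1, y) = -6*y**2 - 8*y - 1; no integer root y with |y| ≤ 4.
  x = 2: f_y(2, y) = -6*y**2 - 10*y - 4; vanishes at y ∈ {-1}. (2, -1): f_x = 0, f = 0 — SINGULAR.
  x = 3: f_y(3, y) = -6*y**2 - 12*y - 5; no integer root y with |y| ≤ 4.
  x = 4: f_y(4, y) = -6*y**2 - 14*y - 4; vanishes at y ∈ {-2}. (4, -2): f_x = -33 ≠ 0.
Only singular point on the grid: (2, -1).
Classify: substitute x = 2 + u, y = -1 + v and expand: f = -2*u**3 + u**2*v - u**2 - u*v**2 - 2*v**3 + v**2.
No constant or linear terms (consistent with a singular point). Quadratic part: -u**2 + v**2. Cubic part: -2*u**3 + u**2*v - u*v**2 - 2*v**3.
The quadratic part v**2 - u**2 = (v − u)(v + u) splits into two distinct linear factors, so there are two distinct tangent lines y − -1 = ±(x − 2) — this is a node (ordinary double point).
Classification: node.


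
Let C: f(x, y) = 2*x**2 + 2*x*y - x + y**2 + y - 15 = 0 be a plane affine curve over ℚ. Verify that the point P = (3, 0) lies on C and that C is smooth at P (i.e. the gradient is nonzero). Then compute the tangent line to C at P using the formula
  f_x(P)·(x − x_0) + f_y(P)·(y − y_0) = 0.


Tangent line at P: 11*x + 7*y - 33 = 0.

Step 1: f(3, 0) = 0, so P lies on C.
Step 2: partial derivatives
  f_x(x, y) = 4*x + 2*y - 1, f_y(x, y) = 2*x + 2*y + 1.
  f_x(P) = 11, f_y(P) = 7 (gradient nonzero, so P is smooth).
Step 3: tangent line at P: 11·(x − 3) + 7·(y − 0) = 0.
Expanding: 11*x + 7*y - 33 = 0.


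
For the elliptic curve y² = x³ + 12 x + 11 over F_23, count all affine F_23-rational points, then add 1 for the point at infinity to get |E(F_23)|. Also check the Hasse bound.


Affine points = {(1, 1), (1, 22), (4, 10), (4, 13), (5, 9), (5, 14), (6, 0), (7, 1), (7, 22), (10, 2), (10, 21), (11, 5), (11, 18), (13, 8), (13, 15), (14, 5), (14, 18), (15, 1), (15, 22), (21, 5), (21, 18)}; affine count = 21; |E(F_23)| = 22.

Discriminant check: Δ ∝ 4a³ + 27b² = 4·12³ + 27·11² = 4·1728 + 27·121 ≡ 13 (mod 23). Nonzero ⇒ E is nonsingular.
For each x ∈ F_23, compute rhs = x³ + 12·x + 11 mod 23, then count y ∈ F_23 with y² ≡ rhs.
  x = 0: rhs = 11, matching y values: none (0 points).
  x = 1: rhs = 1, matching y values: 1, 22 (2 points).
  x = 2: rhs = 20, matching y values: none (0 points).
  x = 3: rhs = 5, matching y values: none (0 points).
  x = 4: rhs = 8, matching y values: 10, 13 (2 points).
  x = 5: rhs = 12, matching y values: 9, 14 (2 points).
  x = 6: rhs = 0, matching y values: 0 (1 points).
  x = 7: rhs = 1, matching y values: 1, 22 (2 points).
  x = 8: rhs = 21, matching y values: none (0 points).
  x = 9: rhs = 20, matching y values: none (0 points).
  x = 10: rhs = 4, matching y values: 2, 21 (2 points).
  x = 11: rhs = 2, matching y values: 5, 18 (2 points).
  x = 12: rhs = 20, matching y values: none (0 points).
  x = 13: rhs = 18, matching y values: 8, 15 (2 points).
  x = 14: rhs = 2, matching y values: 5, 18 (2 points).
  x = 15: rhs = 1, matching y values: 1, 22 (2 points).
  x = 16: rhs = 21, matching y values: none (0 points).
  x = 17: rhs = 22, matching y values: none (0 points).
  x = 18: rhs = 10, matching y values: none (0 points).
  x = 19: rhs = 14, matching y values: none (0 points).
  x = 20: rhs = 17, matching y values: none (0 points).
  x = 21: rhs = 2, matching y values: 5, 18 (2 points).
  x = 22: rhs = 21, matching y values: none (0 points).
Total affine count: 21.
Full point count |E(F_23)| = 21 + 1 = 22.
Hasse bound: |22 − (23+1)| = |-2| = 2 ≤ 2√23 ≈ 9.5917 ✓.


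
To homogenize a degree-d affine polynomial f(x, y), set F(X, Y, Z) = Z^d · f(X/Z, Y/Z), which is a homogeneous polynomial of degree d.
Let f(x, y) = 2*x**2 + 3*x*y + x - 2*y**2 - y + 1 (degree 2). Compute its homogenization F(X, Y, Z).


F(X, Y, Z) = 2*X**2 + 3*X*Y + X*Z - 2*Y**2 - Y*Z + Z**2

deg(f) = 2.
Substitute x = X/Z, y = Y/Z into f, then multiply by Z^2.
  monomial 2·x^2·y^0 ↦ 2·X^2·Y^0·Z^0.
  monomial 3·x^1·y^1 ↦ 3·X^1·Y^1·Z^0.
  monomial 1·x^1·y^0 ↦ 1·X^1·Y^0·Z^1.
  monomial -2·x^0·y^2 ↦ -2·X^0·Y^2·Z^0.
  monomial -1·x^0·y^1 ↦ -1·X^0·Y^1·Z^1.
  monomial 1·x^0·y^0 ↦ 1·X^0·Y^0·Z^2.
Collecting: F(X, Y, Z) = 2*X**2 + 3*X*Y + X*Z - 2*Y**2 - Y*Z + Z**2.


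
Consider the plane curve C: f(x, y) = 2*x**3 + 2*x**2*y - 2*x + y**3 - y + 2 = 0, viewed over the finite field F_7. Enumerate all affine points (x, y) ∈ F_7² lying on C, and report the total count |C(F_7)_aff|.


Affine F_7-points: {(1, 4), (1, 6), (2, 0), (3, 4), (4, 1), (6, 4), (6, 6)}; count = 7.

For each of the 49 pairs (x, y) ∈ F_7², evaluate f(x, y) mod 7. Record the zeros.
  x = 0: [0↦2, 1↦2, 2↦1, 3↦5, 4↦6, 5↦3, 6↦2]  zeros at y ∈ ∅
  x = 1: [0↦2, 1↦4, 2↦5, 3↦4, 4↦0, 5↦6, 6↦0]  zeros at y ∈ {4, 6}
  x = 2: [0↦0, 1↦1, 2↦1, 3↦6, 4↦1, 5↦6, 6↦6]  zeros at y ∈ {0}
  x = 3: [0↦1, 1↦5, 2↦1, 3↦2, 4↦0, 5↦1, 6↦4]  zeros at y ∈ {4}
  x = 4: [0↦3, 1↦0, 2↦3, 3↦4, 4↦2, 5↦3, 6↦6]  zeros at y ∈ {1}
  x = 5: [0↦4, 1↦5, 2↦5, 3↦3, 4↦5, 5↦3, 6↦3]  zeros at y ∈ ∅
  x = 6: [0↦2, 1↦4, 2↦5, 3↦4, 4↦0, 5↦6, 6↦0]  zeros at y ∈ {4, 6}
Collecting zeros: affine points = {(1, 4), (1, 6), (2, 0), (3, 4), (4, 1), (6, 4), (6, 6)}.
Total count |C(F_7)_aff| = 7.


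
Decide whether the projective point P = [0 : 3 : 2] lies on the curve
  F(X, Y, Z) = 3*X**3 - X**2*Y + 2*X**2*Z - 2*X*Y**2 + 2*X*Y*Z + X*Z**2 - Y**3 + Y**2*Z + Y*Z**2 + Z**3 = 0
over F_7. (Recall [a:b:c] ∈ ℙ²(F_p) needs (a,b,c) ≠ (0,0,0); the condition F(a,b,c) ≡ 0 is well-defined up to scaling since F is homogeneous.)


F(0,3,2) ≡ 4 (mod 7); P is NOT on the curve.

Evaluate F(0, 3, 2) term-by-term (mod 7).
  3*X**3 ↦ 3·0·1·1 = 0
  -X**2*Y ↦ -1·0·3·1 = 0
  2*X**2*Z ↦ 2·0·1·2 = 0
  -2*X*Y**2 ↦ -2·0·9·1 = 0
  2*X*Y*Z ↦ 2·0·3·2 = 0
  X*Z**2 ↦ 1·0·1·4 = 0
  -Y**3 ↦ -1·1·27·1 = -27
  Y**2*Z ↦ 1·1·9·2 = 18
  Y*Z**2 ↦ 1·1·3·4 = 12
  Z**3 ↦ 1·1·1·8 = 8
Sum: F(0, 3, 2) = (0) + (0) + (0) + (0) + (0) + (0) + (-27) + (18) + (12) + (8) = 11.
Reducing mod 7: 11 ≡ 4 (mod 7).
Since F(a, b, c) ≡ 4 ≠ 0 (mod 7), P does NOT lie on the curve.


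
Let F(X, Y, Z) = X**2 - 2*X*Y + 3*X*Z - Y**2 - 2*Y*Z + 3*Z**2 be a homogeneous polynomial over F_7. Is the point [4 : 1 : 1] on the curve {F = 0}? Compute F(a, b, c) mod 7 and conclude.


F(4,1,1) ≡ 6 (mod 7); P is NOT on the curve.

Evaluate F(4, 1, 1) term-by-term (mod 7).
  X**2 ↦ 1·16·1·1 = 16
  -2*X*Y ↦ -2·4·1·1 = -8
  3*X*Z ↦ 3·4·1·1 = 12
  -Y**2 ↦ -1·1·1·1 = -1
  -2*Y*Z ↦ -2·1·1·1 = -2
  3*Z**2 ↦ 3·1·1·1 = 3
Sum: F(4, 1, 1) = (16) + (-8) + (12) + (-1) + (-2) + (3) = 20.
Reducing mod 7: 20 ≡ 6 (mod 7).
Since F(a, b, c) ≡ 6 ≠ 0 (mod 7), P does NOT lie on the curve.


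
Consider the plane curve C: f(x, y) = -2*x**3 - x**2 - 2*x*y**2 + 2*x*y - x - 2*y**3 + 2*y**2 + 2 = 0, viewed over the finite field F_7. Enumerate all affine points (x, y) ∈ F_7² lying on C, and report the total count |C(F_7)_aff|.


Affine F_7-points: {(1, 2), (3, 2), (5, 6), (6, 2)}; count = 4.

For each of the 49 pairs (x, y) ∈ F_7², evaluate f(x, y) mod 7. Record the zeros.
  x = 0: [0↦2, 1↦2, 2↦1, 3↦1, 4↦4, 5↦5, 6↦6]  zeros at y ∈ ∅
  x = 1: [0↦5, 1↦5, 2↦0, 3↦6, 4↦4, 5↦3, 6↦5]  zeros at y ∈ {2}
  x = 2: [0↦1, 1↦1, 2↦6, 3↦4, 4↦4, 5↦1, 6↦4]  zeros at y ∈ ∅
  x = 3: [0↦6, 1↦6, 2↦0, 3↦4, 4↦6, 5↦1, 6↦5]  zeros at y ∈ {2}
  x = 4: [0↦1, 1↦1, 2↦5, 3↦1, 4↦5, 5↦5, 6↦3]  zeros at y ∈ ∅
  x = 5: [0↦2, 1↦2, 2↦2, 3↦4, 4↦3, 5↦1, 6↦0]  zeros at y ∈ {6}
  x = 6: [0↦4, 1↦4, 2↦0, 3↦1, 4↦2, 5↦5, 6↦5]  zeros at y ∈ {2}
Collecting zeros: affine points = {(1, 2), (3, 2), (5, 6), (6, 2)}.
Total count |C(F_7)_aff| = 4.


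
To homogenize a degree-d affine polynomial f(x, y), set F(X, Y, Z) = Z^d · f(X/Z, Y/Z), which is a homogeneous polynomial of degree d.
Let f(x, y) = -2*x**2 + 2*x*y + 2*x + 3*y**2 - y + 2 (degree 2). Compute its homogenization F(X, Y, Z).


F(X, Y, Z) = -2*X**2 + 2*X*Y + 2*X*Z + 3*Y**2 - Y*Z + 2*Z**2

deg(f) = 2.
Substitute x = X/Z, y = Y/Z into f, then multiply by Z^2.
  monomial -2·x^2·y^0 ↦ -2·X^2·Y^0·Z^0.
  monomial 2·x^1·y^1 ↦ 2·X^1·Y^1·Z^0.
  monomial 2·x^1·y^0 ↦ 2·X^1·Y^0·Z^1.
  monomial 3·x^0·y^2 ↦ 3·X^0·Y^2·Z^0.
  monomial -1·x^0·y^1 ↦ -1·X^0·Y^1·Z^1.
  monomial 2·x^0·y^0 ↦ 2·X^0·Y^0·Z^2.
Collecting: F(X, Y, Z) = -2*X**2 + 2*X*Y + 2*X*Z + 3*Y**2 - Y*Z + 2*Z**2.


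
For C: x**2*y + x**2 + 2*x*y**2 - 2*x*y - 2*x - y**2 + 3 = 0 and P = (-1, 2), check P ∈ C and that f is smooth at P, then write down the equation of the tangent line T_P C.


Tangent line at P: -4*x - 9*y + 14 = 0.

Step 1: f(-1, 2) = 0, so P lies on C.
Step 2: partial derivatives
  f_x(x, y) = 2*x*y + 2*x + 2*y**2 - 2*y - 2, f_y(x, y) = x**2 + 4*x*y - 2*x - 2*y.
  f_x(P) = -4, f_y(P) = -9 (gradient nonzero, so P is smooth).
Step 3: tangent line at P: -4·(x − -1) + -9·(y − 2) = 0.
Expanding: -4*x - 9*y + 14 = 0.


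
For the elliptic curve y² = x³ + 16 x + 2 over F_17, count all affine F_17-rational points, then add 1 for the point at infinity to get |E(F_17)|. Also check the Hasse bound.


Affine points = {(0, 6), (0, 11), (1, 6), (1, 11), (2, 5), (2, 12), (3, 3), (3, 14), (6, 5), (6, 12), (7, 7), (7, 10), (8, 8), (8, 9), (9, 5), (9, 12), (11, 8), (11, 9), (12, 1), (12, 16), (15, 8), (15, 9), (16, 6), (16, 11)}; affine count = 24; |E(F_17)| = 25.

Discriminant check: Δ ∝ 4a³ + 27b² = 4·16³ + 27·2² = 4·4096 + 27·4 ≡ 2 (mod 17). Nonzero ⇒ E is nonsingular.
For each x ∈ F_17, compute rhs = x³ + 16·x + 2 mod 17, then count y ∈ F_17 with y² ≡ rhs.
  x = 0: rhs = 2, matching y values: 6, 11 (2 points).
  x = 1: rhs = 2, matching y values: 6, 11 (2 points).
  x = 2: rhs = 8, matching y values: 5, 12 (2 points).
  x = 3: rhs = 9, matching y values: 3, 14 (2 points).
  x = 4: rhs = 11, matching y values: none (0 points).
  x = 5: rhs = 3, matching y values: none (0 points).
  x = 6: rhs = 8, matching y values: 5, 12 (2 points).
  x = 7: rhs = 15, matching y values: 7, 10 (2 points).
  x = 8: rhs = 13, matching y values: 8, 9 (2 points).
  x = 9: rhs = 8, matching y values: 5, 12 (2 points).
  x = 10: rhs = 6, matching y values: none (0 points).
  x = 11: rhs = 13, matching y values: 8, 9 (2 points).
  x = 12: rhs = 1, matching y values: 1, 16 (2 points).
  x = 13: rhs = 10, matching y values: none (0 points).
  x = 14: rhs = 12, matching y values: none (0 points).
  x = 15: rhs = 13, matching y values: 8, 9 (2 points).
  x = 16: rhs = 2, matching y values: 6, 11 (2 points).
Total affine count: 24.
Full point count |E(F_17)| = 24 + 1 = 25.
Hasse bound: |25 − (17+1)| = |7| = 7 ≤ 2√17 ≈ 8.2462 ✓.


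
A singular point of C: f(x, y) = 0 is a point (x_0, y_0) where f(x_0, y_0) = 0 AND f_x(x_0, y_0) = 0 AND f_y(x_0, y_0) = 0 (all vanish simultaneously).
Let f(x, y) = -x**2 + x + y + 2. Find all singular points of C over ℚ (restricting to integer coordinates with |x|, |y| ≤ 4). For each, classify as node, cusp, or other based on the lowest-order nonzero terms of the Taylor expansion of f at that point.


No singular points in the scanned grid; C is smooth there.

Compute partial derivatives:
  f_x = 1 - 2*x.
  f_y = 1.
f_y = 1 is a nonzero constant, so f_y never vanishes: no point (x, y) can satisfy f = f_x = f_y = 0. In particular no (x, y) ∈ {−4, ..., 4}² is singular; the curve is smooth.


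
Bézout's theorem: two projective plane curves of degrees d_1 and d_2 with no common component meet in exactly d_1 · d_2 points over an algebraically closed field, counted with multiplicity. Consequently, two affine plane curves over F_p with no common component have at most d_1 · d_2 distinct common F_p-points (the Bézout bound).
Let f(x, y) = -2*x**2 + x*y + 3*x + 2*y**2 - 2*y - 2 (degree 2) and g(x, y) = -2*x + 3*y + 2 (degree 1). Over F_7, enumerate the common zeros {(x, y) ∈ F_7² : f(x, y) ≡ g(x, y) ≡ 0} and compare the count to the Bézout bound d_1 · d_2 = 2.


Common zeros: {(2, 3), (5, 5)}; count = 2; Bézout bound = 2.

deg(f) = 2, deg(g) = 1, so Bézout bound = 2.
Scan x ∈ F_7. For each x, list the y ∈ F_7 with f(x, y) ≡ 0 and those with g(x, y) ≡ 0 (mod 7); the common zeros in that column are the intersection.
  x = 0: f ≡ 0 at y ∈ ∅; g ≡ 0 at y ∈ {4}; common: ∅.
  x = 1: f ≡ 0 at y ∈ {1, 3}; g ≡ 0 at y ∈ {0}; common: ∅.
  x = 2: f ≡ 0 at y ∈ {3, 4}; g ≡ 0 at y ∈ {3}; common: {3}.
  x = 3: f ≡ 0 at y ∈ ∅; g ≡ 0 at y ∈ {6}; common: ∅.
  x = 4: f ≡ 0 at y ∈ ∅; g ≡ 0 at y ∈ {2}; common: ∅.
  x = 5: f ≡ 0 at y ∈ {4, 5}; g ≡ 0 at y ∈ {5}; common: {5}.
  x = 6: f ≡ 0 at y ∈ {0, 5}; g ≡ 0 at y ∈ {1}; common: ∅.
Collecting: common zeros = {(2, 3), (5, 5)}, so the count is 2.
Comparison with the Bézout bound: 2 ≤ 2 = deg(f)·deg(g), as expected for curves with no common component (the bound is attained).


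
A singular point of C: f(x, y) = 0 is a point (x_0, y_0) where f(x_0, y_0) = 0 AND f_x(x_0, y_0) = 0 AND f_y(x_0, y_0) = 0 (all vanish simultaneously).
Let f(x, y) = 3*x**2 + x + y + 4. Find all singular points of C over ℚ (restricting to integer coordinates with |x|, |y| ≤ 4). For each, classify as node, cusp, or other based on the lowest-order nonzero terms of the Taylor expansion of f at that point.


No singular points in the scanned grid; C is smooth there.

Compute partial derivatives:
  f_x = 6*x + 1.
  f_y = 1.
f_y = 1 is a nonzero constant, so f_y never vanishes: no point (x, y) can satisfy f = f_x = f_y = 0. In particular no (x, y) ∈ {−4, ..., 4}² is singular; the curve is smooth.


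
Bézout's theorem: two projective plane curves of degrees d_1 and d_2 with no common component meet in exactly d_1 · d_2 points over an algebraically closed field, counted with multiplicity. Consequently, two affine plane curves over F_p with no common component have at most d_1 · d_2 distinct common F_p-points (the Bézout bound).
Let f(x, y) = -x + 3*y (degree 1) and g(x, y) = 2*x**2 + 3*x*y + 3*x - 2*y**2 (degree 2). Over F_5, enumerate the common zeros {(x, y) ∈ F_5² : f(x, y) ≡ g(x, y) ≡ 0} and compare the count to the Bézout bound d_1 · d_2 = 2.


Common zeros: {(0, 0)}; count = 1; Bézout bound = 2.

deg(f) = 1, deg(g) = 2, so Bézout bound = 2.
Scan x ∈ F_5. For each x, list the y ∈ F_5 with f(x, y) ≡ 0 and those with g(x, y) ≡ 0 (mod 5); the common zeros in that column are the intersection.
  x = 0: f ≡ 0 at y ∈ {0}; g ≡ 0 at y ∈ {0}; common: {0}.
  x = 1: f ≡ 0 at y ∈ {2}; g ≡ 0 at y ∈ {0, 4}; common: ∅.
  x = 2: f ≡ 0 at y ∈ {4}; g ≡ 0 at y ∈ ∅; common: ∅.
  x = 3: f ≡ 0 at y ∈ {1}; g ≡ 0 at y ∈ ∅; common: ∅.
  x = 4: f ≡ 0 at y ∈ {3}; g ≡ 0 at y ∈ {2, 4}; common: ∅.
Collecting: common zeros = {(0, 0)}, so the count is 1.
Comparison with the Bézout bound: 1 ≤ 2 = deg(f)·deg(g), as expected for curves with no common component (the affine F_5-count falls short of the bound because intersections may lie at infinity, over extension fields, or carry multiplicity).


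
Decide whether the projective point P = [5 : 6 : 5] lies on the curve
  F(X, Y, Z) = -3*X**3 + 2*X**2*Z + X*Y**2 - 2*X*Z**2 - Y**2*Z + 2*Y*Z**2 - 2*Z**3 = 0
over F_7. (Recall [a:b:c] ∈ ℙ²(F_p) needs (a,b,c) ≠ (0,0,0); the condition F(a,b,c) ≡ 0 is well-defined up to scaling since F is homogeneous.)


F(5,6,5) ≡ 4 (mod 7); P is NOT on the curve.

Evaluate F(5, 6, 5) term-by-term (mod 7).
  -3*X**3 ↦ -3·125·1·1 = -375
  2*X**2*Z ↦ 2·25·1·5 = 250
  X*Y**2 ↦ 1·5·36·1 = 180
  -2*X*Z**2 ↦ -2·5·1·25 = -250
  -Y**2*Z ↦ -1·1·36·5 = -180
  2*Y*Z**2 ↦ 2·1·6·25 = 300
  -2*Z**3 ↦ -2·1·1·125 = -250
Sum: F(5, 6, 5) = (-375) + (250) + (180) + (-250) + (-180) + (300) + (-250) = -325.
Reducing mod 7: -325 ≡ 4 (mod 7).
Since F(a, b, c) ≡ 4 ≠ 0 (mod 7), P does NOT lie on the curve.


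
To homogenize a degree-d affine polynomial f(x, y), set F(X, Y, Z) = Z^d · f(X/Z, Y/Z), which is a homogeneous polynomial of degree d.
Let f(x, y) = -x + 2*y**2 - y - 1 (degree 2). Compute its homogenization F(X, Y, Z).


F(X, Y, Z) = -X*Z + 2*Y**2 - Y*Z - Z**2

deg(f) = 2.
Substitute x = X/Z, y = Y/Z into f, then multiply by Z^2.
  monomial -1·x^1·y^0 ↦ -1·X^1·Y^0·Z^1.
  monomial 2·x^0·y^2 ↦ 2·X^0·Y^2·Z^0.
  monomial -1·x^0·y^1 ↦ -1·X^0·Y^1·Z^1.
  monomial -1·x^0·y^0 ↦ -1·X^0·Y^0·Z^2.
Collecting: F(X, Y, Z) = -X*Z + 2*Y**2 - Y*Z - Z**2.


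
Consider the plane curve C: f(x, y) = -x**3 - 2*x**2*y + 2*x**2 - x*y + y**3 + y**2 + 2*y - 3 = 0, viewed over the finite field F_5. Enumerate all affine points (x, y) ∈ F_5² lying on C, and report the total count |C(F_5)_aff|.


Affine F_5-points: {(0, 4), (2, 4), (4, 0)}; count = 3.

For each of the 25 pairs (x, y) ∈ F_5², evaluate f(x, y) mod 5. Record the zeros.
  x = 0: [0↦2, 1↦1, 2↦3, 3↦4, 4↦0]  zeros at y ∈ {4}
  x = 1: [0↦3, 1↦4, 2↦3, 3↦1, 4↦4]  zeros at y ∈ ∅
  x = 2: [0↦2, 1↦1, 2↦3, 3↦4, 4↦0]  zeros at y ∈ {4}
  x = 3: [0↦3, 1↦1, 2↦2, 3↦2, 4↦2]  zeros at y ∈ ∅
  x = 4: [0↦0, 1↦3, 2↦4, 3↦4, 4↦4]  zeros at y ∈ {0}
Collecting zeros: affine points = {(0, 4), (2, 4), (4, 0)}.
Total count |C(F_5)_aff| = 3.


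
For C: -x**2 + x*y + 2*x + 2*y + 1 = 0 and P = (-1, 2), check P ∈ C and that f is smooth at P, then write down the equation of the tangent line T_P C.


Tangent line at P: 6*x + y + 4 = 0.

Step 1: f(-1, 2) = 0, so P lies on C.
Step 2: partial derivatives
  f_x(x, y) = -2*x + y + 2, f_y(x, y) = x + 2.
  f_x(P) = 6, f_y(P) = 1 (gradient nonzero, so P is smooth).
Step 3: tangent line at P: 6·(x − -1) + 1·(y − 2) = 0.
Expanding: 6*x + y + 4 = 0.


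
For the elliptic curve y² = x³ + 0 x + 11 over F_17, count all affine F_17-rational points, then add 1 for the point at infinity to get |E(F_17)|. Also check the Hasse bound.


Affine points = {(2, 6), (2, 11), (3, 2), (3, 15), (5, 0), (8, 8), (8, 9), (9, 3), (9, 14), (10, 5), (10, 12), (11, 4), (11, 13), (13, 7), (13, 10), (14, 1), (14, 16)}; affine count = 17; |E(F_17)| = 18.

Discriminant check: Δ ∝ 4a³ + 27b² = 4·0³ + 27·11² = 4·0 + 27·121 ≡ 3 (mod 17). Nonzero ⇒ E is nonsingular.
For each x ∈ F_17, compute rhs = x³ + 0·x + 11 mod 17, then count y ∈ F_17 with y² ≡ rhs.
  x = 0: rhs = 11, matching y values: none (0 points).
  x = 1: rhs = 12, matching y values: none (0 points).
  x = 2: rhs = 2, matching y values: 6, 11 (2 points).
  x = 3: rhs = 4, matching y values: 2, 15 (2 points).
  x = 4: rhs = 7, matching y values: none (0 points).
  x = 5: rhs = 0, matching y values: 0 (1 points).
  x = 6: rhs = 6, matching y values: none (0 points).
  x = 7: rhs = 14, matching y values: none (0 points).
  x = 8: rhs = 13, matching y values: 8, 9 (2 points).
  x = 9: rhs = 9, matching y values: 3, 14 (2 points).
  x = 10: rhs = 8, matching y values: 5, 12 (2 points).
  x = 11: rhs = 16, matching y values: 4, 13 (2 points).
  x = 12: rhs = 5, matching y values: none (0 points).
  x = 13: rhs = 15, matching y values: 7, 10 (2 points).
  x = 14: rhs = 1, matching y values: 1, 16 (2 points).
  x = 15: rhs = 3, matching y values: none (0 points).
  x = 16: rhs = 10, matching y values: none (0 points).
Total affine count: 17.
Full point count |E(F_17)| = 17 + 1 = 18.
Hasse bound: |18 − (17+1)| = |0| = 0 ≤ 2√17 ≈ 8.2462 ✓.


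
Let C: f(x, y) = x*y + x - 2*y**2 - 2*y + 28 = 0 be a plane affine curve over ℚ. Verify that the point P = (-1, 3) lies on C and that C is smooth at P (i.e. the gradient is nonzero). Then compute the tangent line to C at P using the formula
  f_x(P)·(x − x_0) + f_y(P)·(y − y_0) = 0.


Tangent line at P: 4*x - 15*y + 49 = 0.

Step 1: f(-1, 3) = 0, so P lies on C.
Step 2: partial derivatives
  f_x(x, y) = y + 1, f_y(x, y) = x - 4*y - 2.
  f_x(P) = 4, f_y(P) = -15 (gradient nonzero, so P is smooth).
Step 3: tangent line at P: 4·(x − -1) + -15·(y − 3) = 0.
Expanding: 4*x - 15*y + 49 = 0.


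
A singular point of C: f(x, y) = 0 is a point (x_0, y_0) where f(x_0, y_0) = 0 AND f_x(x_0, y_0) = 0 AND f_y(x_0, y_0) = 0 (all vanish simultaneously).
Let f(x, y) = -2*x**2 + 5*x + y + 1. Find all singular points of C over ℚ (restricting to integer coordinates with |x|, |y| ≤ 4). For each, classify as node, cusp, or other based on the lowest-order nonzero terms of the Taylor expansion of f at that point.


No singular points in the scanned grid; C is smooth there.

Compute partial derivatives:
  f_x = 5 - 4*x.
  f_y = 1.
f_y = 1 is a nonzero constant, so f_y never vanishes: no point (x, y) can satisfy f = f_x = f_y = 0. In particular no (x, y) ∈ {−4, ..., 4}² is singular; the curve is smooth.


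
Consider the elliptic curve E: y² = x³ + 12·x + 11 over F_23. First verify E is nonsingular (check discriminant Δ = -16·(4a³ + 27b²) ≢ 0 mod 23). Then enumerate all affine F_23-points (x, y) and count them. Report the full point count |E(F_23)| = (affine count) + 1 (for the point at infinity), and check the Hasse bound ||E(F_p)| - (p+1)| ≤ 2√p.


Affine points = {(1, 1), (1, 22), (4, 10), (4, 13), (5, 9), (5, 14), (6, 0), (7, 1), (7, 22), (10, 2), (10, 21), (11, 5), (11, 18), (13, 8), (13, 15), (14, 5), (14, 18), (15, 1), (15, 22), (21, 5), (21, 18)}; affine count = 21; |E(F_23)| = 22.

Discriminant check: Δ ∝ 4a³ + 27b² = 4·12³ + 27·11² = 4·1728 + 27·121 ≡ 13 (mod 23). Nonzero ⇒ E is nonsingular.
For each x ∈ F_23, compute rhs = x³ + 12·x + 11 mod 23, then count y ∈ F_23 with y² ≡ rhs.
  x = 0: rhs = 11, matching y values: none (0 points).
  x = 1: rhs = 1, matching y values: 1, 22 (2 points).
  x = 2: rhs = 20, matching y values: none (0 points).
  x = 3: rhs = 5, matching y values: none (0 points).
  x = 4: rhs = 8, matching y values: 10, 13 (2 points).
  x = 5: rhs = 12, matching y values: 9, 14 (2 points).
  x = 6: rhs = 0, matching y values: 0 (1 points).
  x = 7: rhs = 1, matching y values: 1, 22 (2 points).
  x = 8: rhs = 21, matching y values: none (0 points).
  x = 9: rhs = 20, matching y values: none (0 points).
  x = 10: rhs = 4, matching y values: 2, 21 (2 points).
  x = 11: rhs = 2, matching y values: 5, 18 (2 points).
  x = 12: rhs = 20, matching y values: none (0 points).
  x = 13: rhs = 18, matching y values: 8, 15 (2 points).
  x = 14: rhs = 2, matching y values: 5, 18 (2 points).
  x = 15: rhs = 1, matching y values: 1, 22 (2 points).
  x = 16: rhs = 21, matching y values: none (0 points).
  x = 17: rhs = 22, matching y values: none (0 points).
  x = 18: rhs = 10, matching y values: none (0 points).
  x = 19: rhs = 14, matching y values: none (0 points).
  x = 20: rhs = 17, matching y values: none (0 points).
  x = 21: rhs = 2, matching y values: 5, 18 (2 points).
  x = 22: rhs = 21, matching y values: none (0 points).
Total affine count: 21.
Full point count |E(F_23)| = 21 + 1 = 22.
Hasse bound: |22 − (23+1)| = |-2| = 2 ≤ 2√23 ≈ 9.5917 ✓.
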